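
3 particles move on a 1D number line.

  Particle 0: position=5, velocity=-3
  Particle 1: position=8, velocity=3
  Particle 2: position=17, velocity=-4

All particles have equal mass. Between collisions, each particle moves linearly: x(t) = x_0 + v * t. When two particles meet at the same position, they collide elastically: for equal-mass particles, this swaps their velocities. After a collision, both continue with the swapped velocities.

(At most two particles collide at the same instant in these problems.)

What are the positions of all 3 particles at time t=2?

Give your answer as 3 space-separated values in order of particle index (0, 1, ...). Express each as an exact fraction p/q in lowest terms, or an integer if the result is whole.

Collision at t=9/7: particles 1 and 2 swap velocities; positions: p0=8/7 p1=83/7 p2=83/7; velocities now: v0=-3 v1=-4 v2=3
Advance to t=2 (no further collisions before then); velocities: v0=-3 v1=-4 v2=3; positions = -1 9 14

Answer: -1 9 14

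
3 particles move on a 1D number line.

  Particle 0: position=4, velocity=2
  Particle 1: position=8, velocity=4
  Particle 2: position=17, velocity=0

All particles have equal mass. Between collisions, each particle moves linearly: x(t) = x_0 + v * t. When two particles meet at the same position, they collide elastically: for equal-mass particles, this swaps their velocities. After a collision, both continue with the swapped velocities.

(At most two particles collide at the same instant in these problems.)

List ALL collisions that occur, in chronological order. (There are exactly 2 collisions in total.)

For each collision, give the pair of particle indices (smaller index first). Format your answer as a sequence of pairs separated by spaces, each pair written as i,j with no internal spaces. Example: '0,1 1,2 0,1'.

Answer: 1,2 0,1

Derivation:
Collision at t=9/4: particles 1 and 2 swap velocities; positions: p0=17/2 p1=17 p2=17; velocities now: v0=2 v1=0 v2=4
Collision at t=13/2: particles 0 and 1 swap velocities; positions: p0=17 p1=17 p2=34; velocities now: v0=0 v1=2 v2=4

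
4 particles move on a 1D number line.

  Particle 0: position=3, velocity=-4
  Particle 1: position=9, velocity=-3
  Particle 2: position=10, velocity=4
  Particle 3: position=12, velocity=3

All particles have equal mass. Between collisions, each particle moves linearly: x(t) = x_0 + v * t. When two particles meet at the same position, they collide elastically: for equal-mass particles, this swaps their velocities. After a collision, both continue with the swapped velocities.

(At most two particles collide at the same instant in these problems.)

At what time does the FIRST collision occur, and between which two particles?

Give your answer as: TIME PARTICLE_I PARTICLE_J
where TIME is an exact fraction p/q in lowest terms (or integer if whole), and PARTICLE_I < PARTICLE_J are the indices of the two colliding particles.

Answer: 2 2 3

Derivation:
Pair (0,1): pos 3,9 vel -4,-3 -> not approaching (rel speed -1 <= 0)
Pair (1,2): pos 9,10 vel -3,4 -> not approaching (rel speed -7 <= 0)
Pair (2,3): pos 10,12 vel 4,3 -> gap=2, closing at 1/unit, collide at t=2
Earliest collision: t=2 between 2 and 3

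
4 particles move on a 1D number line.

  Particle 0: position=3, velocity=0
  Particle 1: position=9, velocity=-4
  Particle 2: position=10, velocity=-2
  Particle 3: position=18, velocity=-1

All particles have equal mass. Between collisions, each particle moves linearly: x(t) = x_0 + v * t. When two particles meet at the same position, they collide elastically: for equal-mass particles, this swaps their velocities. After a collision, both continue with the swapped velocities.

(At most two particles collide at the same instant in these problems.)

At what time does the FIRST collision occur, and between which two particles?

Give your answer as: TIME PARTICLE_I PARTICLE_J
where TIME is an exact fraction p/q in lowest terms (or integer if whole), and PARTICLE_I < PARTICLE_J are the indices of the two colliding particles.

Pair (0,1): pos 3,9 vel 0,-4 -> gap=6, closing at 4/unit, collide at t=3/2
Pair (1,2): pos 9,10 vel -4,-2 -> not approaching (rel speed -2 <= 0)
Pair (2,3): pos 10,18 vel -2,-1 -> not approaching (rel speed -1 <= 0)
Earliest collision: t=3/2 between 0 and 1

Answer: 3/2 0 1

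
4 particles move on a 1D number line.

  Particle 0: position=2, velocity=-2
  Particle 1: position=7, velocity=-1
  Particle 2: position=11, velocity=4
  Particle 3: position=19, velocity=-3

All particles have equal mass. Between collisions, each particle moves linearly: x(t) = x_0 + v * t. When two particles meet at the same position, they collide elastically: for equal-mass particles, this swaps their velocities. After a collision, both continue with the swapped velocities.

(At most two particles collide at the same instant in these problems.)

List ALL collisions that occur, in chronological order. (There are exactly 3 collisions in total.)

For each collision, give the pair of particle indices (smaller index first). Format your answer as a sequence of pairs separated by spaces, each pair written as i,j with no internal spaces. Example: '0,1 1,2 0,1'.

Collision at t=8/7: particles 2 and 3 swap velocities; positions: p0=-2/7 p1=41/7 p2=109/7 p3=109/7; velocities now: v0=-2 v1=-1 v2=-3 v3=4
Collision at t=6: particles 1 and 2 swap velocities; positions: p0=-10 p1=1 p2=1 p3=35; velocities now: v0=-2 v1=-3 v2=-1 v3=4
Collision at t=17: particles 0 and 1 swap velocities; positions: p0=-32 p1=-32 p2=-10 p3=79; velocities now: v0=-3 v1=-2 v2=-1 v3=4

Answer: 2,3 1,2 0,1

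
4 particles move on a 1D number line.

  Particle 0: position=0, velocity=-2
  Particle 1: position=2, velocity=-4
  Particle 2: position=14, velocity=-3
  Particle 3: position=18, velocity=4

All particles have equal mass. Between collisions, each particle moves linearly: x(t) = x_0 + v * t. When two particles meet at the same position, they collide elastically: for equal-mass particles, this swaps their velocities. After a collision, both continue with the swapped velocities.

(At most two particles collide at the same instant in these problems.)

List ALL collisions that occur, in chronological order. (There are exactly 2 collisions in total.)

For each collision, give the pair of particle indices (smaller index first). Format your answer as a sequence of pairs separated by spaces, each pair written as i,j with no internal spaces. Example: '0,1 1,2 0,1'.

Collision at t=1: particles 0 and 1 swap velocities; positions: p0=-2 p1=-2 p2=11 p3=22; velocities now: v0=-4 v1=-2 v2=-3 v3=4
Collision at t=14: particles 1 and 2 swap velocities; positions: p0=-54 p1=-28 p2=-28 p3=74; velocities now: v0=-4 v1=-3 v2=-2 v3=4

Answer: 0,1 1,2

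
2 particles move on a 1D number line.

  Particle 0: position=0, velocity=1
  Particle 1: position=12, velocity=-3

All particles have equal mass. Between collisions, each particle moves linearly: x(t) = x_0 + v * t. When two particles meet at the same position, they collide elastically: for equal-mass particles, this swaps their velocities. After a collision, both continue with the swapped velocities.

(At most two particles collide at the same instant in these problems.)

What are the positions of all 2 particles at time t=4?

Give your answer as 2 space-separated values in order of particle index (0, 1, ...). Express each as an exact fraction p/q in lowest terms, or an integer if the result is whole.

Collision at t=3: particles 0 and 1 swap velocities; positions: p0=3 p1=3; velocities now: v0=-3 v1=1
Advance to t=4 (no further collisions before then); velocities: v0=-3 v1=1; positions = 0 4

Answer: 0 4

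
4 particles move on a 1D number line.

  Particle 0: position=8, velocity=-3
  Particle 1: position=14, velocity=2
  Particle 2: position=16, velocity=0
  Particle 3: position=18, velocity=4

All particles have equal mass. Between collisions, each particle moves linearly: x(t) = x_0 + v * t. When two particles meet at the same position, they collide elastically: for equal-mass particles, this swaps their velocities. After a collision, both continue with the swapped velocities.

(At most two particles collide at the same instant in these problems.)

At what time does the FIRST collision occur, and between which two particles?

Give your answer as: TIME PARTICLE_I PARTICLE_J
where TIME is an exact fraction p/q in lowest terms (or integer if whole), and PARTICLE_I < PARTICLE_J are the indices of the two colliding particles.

Pair (0,1): pos 8,14 vel -3,2 -> not approaching (rel speed -5 <= 0)
Pair (1,2): pos 14,16 vel 2,0 -> gap=2, closing at 2/unit, collide at t=1
Pair (2,3): pos 16,18 vel 0,4 -> not approaching (rel speed -4 <= 0)
Earliest collision: t=1 between 1 and 2

Answer: 1 1 2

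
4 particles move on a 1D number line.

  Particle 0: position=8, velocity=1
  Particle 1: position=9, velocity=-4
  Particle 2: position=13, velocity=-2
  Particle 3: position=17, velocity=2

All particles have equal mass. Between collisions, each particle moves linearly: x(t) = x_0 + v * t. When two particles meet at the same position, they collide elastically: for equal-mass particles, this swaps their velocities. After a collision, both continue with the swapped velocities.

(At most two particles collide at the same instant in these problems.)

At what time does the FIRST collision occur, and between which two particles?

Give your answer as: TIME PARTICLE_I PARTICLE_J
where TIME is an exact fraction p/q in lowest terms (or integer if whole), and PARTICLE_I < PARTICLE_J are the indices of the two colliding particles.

Answer: 1/5 0 1

Derivation:
Pair (0,1): pos 8,9 vel 1,-4 -> gap=1, closing at 5/unit, collide at t=1/5
Pair (1,2): pos 9,13 vel -4,-2 -> not approaching (rel speed -2 <= 0)
Pair (2,3): pos 13,17 vel -2,2 -> not approaching (rel speed -4 <= 0)
Earliest collision: t=1/5 between 0 and 1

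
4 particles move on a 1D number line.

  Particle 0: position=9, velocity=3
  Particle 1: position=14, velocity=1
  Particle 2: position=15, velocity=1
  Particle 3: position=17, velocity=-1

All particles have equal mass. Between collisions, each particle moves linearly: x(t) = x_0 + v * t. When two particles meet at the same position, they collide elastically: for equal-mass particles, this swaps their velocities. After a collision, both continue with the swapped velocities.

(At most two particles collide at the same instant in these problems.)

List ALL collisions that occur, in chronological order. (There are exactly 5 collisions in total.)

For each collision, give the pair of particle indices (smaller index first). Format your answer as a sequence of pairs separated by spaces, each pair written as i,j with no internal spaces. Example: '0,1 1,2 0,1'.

Answer: 2,3 1,2 0,1 1,2 2,3

Derivation:
Collision at t=1: particles 2 and 3 swap velocities; positions: p0=12 p1=15 p2=16 p3=16; velocities now: v0=3 v1=1 v2=-1 v3=1
Collision at t=3/2: particles 1 and 2 swap velocities; positions: p0=27/2 p1=31/2 p2=31/2 p3=33/2; velocities now: v0=3 v1=-1 v2=1 v3=1
Collision at t=2: particles 0 and 1 swap velocities; positions: p0=15 p1=15 p2=16 p3=17; velocities now: v0=-1 v1=3 v2=1 v3=1
Collision at t=5/2: particles 1 and 2 swap velocities; positions: p0=29/2 p1=33/2 p2=33/2 p3=35/2; velocities now: v0=-1 v1=1 v2=3 v3=1
Collision at t=3: particles 2 and 3 swap velocities; positions: p0=14 p1=17 p2=18 p3=18; velocities now: v0=-1 v1=1 v2=1 v3=3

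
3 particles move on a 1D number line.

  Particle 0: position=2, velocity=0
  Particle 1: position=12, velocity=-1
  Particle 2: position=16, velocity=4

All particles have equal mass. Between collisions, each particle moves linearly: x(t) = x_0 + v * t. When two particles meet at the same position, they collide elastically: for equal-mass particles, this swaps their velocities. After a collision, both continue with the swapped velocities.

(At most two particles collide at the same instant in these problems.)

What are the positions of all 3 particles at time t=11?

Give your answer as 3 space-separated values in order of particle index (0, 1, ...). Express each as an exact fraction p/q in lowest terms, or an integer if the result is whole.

Answer: 1 2 60

Derivation:
Collision at t=10: particles 0 and 1 swap velocities; positions: p0=2 p1=2 p2=56; velocities now: v0=-1 v1=0 v2=4
Advance to t=11 (no further collisions before then); velocities: v0=-1 v1=0 v2=4; positions = 1 2 60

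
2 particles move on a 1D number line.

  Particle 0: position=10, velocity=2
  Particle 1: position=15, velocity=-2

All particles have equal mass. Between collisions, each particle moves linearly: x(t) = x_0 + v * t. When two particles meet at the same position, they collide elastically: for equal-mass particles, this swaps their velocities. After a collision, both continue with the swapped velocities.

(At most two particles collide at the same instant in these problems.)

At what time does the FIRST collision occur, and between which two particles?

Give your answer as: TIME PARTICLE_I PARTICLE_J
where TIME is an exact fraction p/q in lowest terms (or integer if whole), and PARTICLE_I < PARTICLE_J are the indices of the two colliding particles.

Answer: 5/4 0 1

Derivation:
Pair (0,1): pos 10,15 vel 2,-2 -> gap=5, closing at 4/unit, collide at t=5/4
Earliest collision: t=5/4 between 0 and 1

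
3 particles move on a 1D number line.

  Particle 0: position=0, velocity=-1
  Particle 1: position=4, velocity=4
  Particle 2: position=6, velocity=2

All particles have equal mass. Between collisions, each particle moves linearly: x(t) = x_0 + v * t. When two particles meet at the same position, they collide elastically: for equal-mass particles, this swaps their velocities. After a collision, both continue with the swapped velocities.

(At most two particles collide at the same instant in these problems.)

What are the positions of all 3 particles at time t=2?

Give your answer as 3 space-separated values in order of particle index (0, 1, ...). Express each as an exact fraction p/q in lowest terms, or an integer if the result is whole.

Collision at t=1: particles 1 and 2 swap velocities; positions: p0=-1 p1=8 p2=8; velocities now: v0=-1 v1=2 v2=4
Advance to t=2 (no further collisions before then); velocities: v0=-1 v1=2 v2=4; positions = -2 10 12

Answer: -2 10 12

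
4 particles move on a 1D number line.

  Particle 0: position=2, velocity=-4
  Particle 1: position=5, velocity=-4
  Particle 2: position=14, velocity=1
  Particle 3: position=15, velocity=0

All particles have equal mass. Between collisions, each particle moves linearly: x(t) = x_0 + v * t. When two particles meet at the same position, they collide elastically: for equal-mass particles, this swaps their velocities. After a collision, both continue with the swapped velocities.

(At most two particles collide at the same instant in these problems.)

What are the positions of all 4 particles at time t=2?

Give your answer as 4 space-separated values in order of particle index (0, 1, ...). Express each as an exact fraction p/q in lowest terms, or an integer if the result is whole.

Answer: -6 -3 15 16

Derivation:
Collision at t=1: particles 2 and 3 swap velocities; positions: p0=-2 p1=1 p2=15 p3=15; velocities now: v0=-4 v1=-4 v2=0 v3=1
Advance to t=2 (no further collisions before then); velocities: v0=-4 v1=-4 v2=0 v3=1; positions = -6 -3 15 16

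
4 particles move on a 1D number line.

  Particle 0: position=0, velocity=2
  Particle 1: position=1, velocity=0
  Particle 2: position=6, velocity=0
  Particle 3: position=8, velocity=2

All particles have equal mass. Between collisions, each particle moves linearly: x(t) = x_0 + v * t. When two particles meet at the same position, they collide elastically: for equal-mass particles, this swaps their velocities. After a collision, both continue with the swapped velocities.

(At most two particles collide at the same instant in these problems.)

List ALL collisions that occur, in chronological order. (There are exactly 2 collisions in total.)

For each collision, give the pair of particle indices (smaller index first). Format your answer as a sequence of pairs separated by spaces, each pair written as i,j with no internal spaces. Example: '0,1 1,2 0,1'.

Collision at t=1/2: particles 0 and 1 swap velocities; positions: p0=1 p1=1 p2=6 p3=9; velocities now: v0=0 v1=2 v2=0 v3=2
Collision at t=3: particles 1 and 2 swap velocities; positions: p0=1 p1=6 p2=6 p3=14; velocities now: v0=0 v1=0 v2=2 v3=2

Answer: 0,1 1,2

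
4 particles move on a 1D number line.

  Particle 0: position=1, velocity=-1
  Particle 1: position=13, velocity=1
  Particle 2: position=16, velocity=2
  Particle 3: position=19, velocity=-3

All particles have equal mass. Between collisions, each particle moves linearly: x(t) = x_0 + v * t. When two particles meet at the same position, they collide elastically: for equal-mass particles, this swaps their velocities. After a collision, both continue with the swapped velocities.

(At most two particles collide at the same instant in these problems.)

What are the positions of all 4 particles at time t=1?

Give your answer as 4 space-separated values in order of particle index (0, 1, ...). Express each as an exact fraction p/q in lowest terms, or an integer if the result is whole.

Answer: 0 14 16 18

Derivation:
Collision at t=3/5: particles 2 and 3 swap velocities; positions: p0=2/5 p1=68/5 p2=86/5 p3=86/5; velocities now: v0=-1 v1=1 v2=-3 v3=2
Advance to t=1 (no further collisions before then); velocities: v0=-1 v1=1 v2=-3 v3=2; positions = 0 14 16 18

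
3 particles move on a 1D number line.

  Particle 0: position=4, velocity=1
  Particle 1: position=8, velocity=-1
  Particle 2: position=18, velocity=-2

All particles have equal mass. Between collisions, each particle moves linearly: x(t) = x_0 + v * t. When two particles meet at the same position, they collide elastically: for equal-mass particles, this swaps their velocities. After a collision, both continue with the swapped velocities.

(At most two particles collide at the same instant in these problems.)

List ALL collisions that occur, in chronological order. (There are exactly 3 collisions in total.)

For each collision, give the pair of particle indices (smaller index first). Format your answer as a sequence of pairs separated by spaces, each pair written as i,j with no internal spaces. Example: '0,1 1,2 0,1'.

Collision at t=2: particles 0 and 1 swap velocities; positions: p0=6 p1=6 p2=14; velocities now: v0=-1 v1=1 v2=-2
Collision at t=14/3: particles 1 and 2 swap velocities; positions: p0=10/3 p1=26/3 p2=26/3; velocities now: v0=-1 v1=-2 v2=1
Collision at t=10: particles 0 and 1 swap velocities; positions: p0=-2 p1=-2 p2=14; velocities now: v0=-2 v1=-1 v2=1

Answer: 0,1 1,2 0,1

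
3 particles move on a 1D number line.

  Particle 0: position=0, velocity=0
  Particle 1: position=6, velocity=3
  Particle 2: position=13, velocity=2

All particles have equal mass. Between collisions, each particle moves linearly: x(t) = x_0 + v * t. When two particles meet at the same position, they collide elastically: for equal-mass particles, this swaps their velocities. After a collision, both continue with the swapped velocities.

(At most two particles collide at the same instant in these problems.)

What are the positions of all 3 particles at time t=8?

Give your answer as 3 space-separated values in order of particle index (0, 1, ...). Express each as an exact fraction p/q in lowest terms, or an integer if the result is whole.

Answer: 0 29 30

Derivation:
Collision at t=7: particles 1 and 2 swap velocities; positions: p0=0 p1=27 p2=27; velocities now: v0=0 v1=2 v2=3
Advance to t=8 (no further collisions before then); velocities: v0=0 v1=2 v2=3; positions = 0 29 30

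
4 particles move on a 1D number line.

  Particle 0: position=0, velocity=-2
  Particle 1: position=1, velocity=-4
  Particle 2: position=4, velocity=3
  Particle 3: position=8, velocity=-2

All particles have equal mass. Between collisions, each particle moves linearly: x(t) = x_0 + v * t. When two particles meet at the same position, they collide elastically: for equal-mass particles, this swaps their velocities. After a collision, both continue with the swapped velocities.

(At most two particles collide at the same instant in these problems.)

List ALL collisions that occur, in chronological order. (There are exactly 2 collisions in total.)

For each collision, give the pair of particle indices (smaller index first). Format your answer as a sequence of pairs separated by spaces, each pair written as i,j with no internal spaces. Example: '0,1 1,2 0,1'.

Answer: 0,1 2,3

Derivation:
Collision at t=1/2: particles 0 and 1 swap velocities; positions: p0=-1 p1=-1 p2=11/2 p3=7; velocities now: v0=-4 v1=-2 v2=3 v3=-2
Collision at t=4/5: particles 2 and 3 swap velocities; positions: p0=-11/5 p1=-8/5 p2=32/5 p3=32/5; velocities now: v0=-4 v1=-2 v2=-2 v3=3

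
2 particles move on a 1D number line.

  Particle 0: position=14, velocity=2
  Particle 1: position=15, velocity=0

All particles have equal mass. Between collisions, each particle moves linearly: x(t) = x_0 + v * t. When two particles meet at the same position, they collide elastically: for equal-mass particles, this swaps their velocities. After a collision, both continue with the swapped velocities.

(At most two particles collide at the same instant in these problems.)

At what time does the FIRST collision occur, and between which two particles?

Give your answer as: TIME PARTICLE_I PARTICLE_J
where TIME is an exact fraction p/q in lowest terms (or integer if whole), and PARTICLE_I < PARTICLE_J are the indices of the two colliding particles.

Answer: 1/2 0 1

Derivation:
Pair (0,1): pos 14,15 vel 2,0 -> gap=1, closing at 2/unit, collide at t=1/2
Earliest collision: t=1/2 between 0 and 1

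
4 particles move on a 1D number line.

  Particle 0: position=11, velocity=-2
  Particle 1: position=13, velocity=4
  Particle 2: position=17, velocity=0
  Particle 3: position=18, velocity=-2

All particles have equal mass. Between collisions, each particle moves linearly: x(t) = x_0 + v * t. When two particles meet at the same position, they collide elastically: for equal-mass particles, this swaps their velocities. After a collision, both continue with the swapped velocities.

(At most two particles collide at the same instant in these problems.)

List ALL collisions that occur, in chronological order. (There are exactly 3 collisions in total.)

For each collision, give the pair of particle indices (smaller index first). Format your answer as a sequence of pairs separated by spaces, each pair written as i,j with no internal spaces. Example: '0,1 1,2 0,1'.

Answer: 2,3 1,2 2,3

Derivation:
Collision at t=1/2: particles 2 and 3 swap velocities; positions: p0=10 p1=15 p2=17 p3=17; velocities now: v0=-2 v1=4 v2=-2 v3=0
Collision at t=5/6: particles 1 and 2 swap velocities; positions: p0=28/3 p1=49/3 p2=49/3 p3=17; velocities now: v0=-2 v1=-2 v2=4 v3=0
Collision at t=1: particles 2 and 3 swap velocities; positions: p0=9 p1=16 p2=17 p3=17; velocities now: v0=-2 v1=-2 v2=0 v3=4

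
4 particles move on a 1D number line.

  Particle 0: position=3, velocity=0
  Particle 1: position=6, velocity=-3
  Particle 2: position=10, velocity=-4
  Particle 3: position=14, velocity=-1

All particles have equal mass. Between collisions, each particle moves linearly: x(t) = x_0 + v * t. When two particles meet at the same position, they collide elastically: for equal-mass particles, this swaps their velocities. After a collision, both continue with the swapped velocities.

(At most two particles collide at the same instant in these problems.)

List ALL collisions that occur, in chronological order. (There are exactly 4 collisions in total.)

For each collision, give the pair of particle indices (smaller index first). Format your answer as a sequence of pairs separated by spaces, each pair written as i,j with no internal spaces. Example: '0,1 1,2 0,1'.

Collision at t=1: particles 0 and 1 swap velocities; positions: p0=3 p1=3 p2=6 p3=13; velocities now: v0=-3 v1=0 v2=-4 v3=-1
Collision at t=7/4: particles 1 and 2 swap velocities; positions: p0=3/4 p1=3 p2=3 p3=49/4; velocities now: v0=-3 v1=-4 v2=0 v3=-1
Collision at t=4: particles 0 and 1 swap velocities; positions: p0=-6 p1=-6 p2=3 p3=10; velocities now: v0=-4 v1=-3 v2=0 v3=-1
Collision at t=11: particles 2 and 3 swap velocities; positions: p0=-34 p1=-27 p2=3 p3=3; velocities now: v0=-4 v1=-3 v2=-1 v3=0

Answer: 0,1 1,2 0,1 2,3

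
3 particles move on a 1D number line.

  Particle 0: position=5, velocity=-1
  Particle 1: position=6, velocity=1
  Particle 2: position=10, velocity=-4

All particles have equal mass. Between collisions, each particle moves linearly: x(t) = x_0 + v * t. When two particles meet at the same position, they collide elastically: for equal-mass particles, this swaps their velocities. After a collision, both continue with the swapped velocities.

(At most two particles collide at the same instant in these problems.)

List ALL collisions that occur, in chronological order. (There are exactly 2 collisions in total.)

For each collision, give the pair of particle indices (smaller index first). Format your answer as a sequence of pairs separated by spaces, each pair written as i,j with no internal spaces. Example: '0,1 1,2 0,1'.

Answer: 1,2 0,1

Derivation:
Collision at t=4/5: particles 1 and 2 swap velocities; positions: p0=21/5 p1=34/5 p2=34/5; velocities now: v0=-1 v1=-4 v2=1
Collision at t=5/3: particles 0 and 1 swap velocities; positions: p0=10/3 p1=10/3 p2=23/3; velocities now: v0=-4 v1=-1 v2=1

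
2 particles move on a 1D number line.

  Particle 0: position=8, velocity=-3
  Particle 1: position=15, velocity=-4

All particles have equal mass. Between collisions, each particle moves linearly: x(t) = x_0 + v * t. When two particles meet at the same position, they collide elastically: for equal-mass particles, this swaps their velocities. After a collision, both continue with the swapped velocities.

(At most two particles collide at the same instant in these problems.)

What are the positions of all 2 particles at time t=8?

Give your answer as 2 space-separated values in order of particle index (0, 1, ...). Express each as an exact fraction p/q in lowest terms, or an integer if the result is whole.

Answer: -17 -16

Derivation:
Collision at t=7: particles 0 and 1 swap velocities; positions: p0=-13 p1=-13; velocities now: v0=-4 v1=-3
Advance to t=8 (no further collisions before then); velocities: v0=-4 v1=-3; positions = -17 -16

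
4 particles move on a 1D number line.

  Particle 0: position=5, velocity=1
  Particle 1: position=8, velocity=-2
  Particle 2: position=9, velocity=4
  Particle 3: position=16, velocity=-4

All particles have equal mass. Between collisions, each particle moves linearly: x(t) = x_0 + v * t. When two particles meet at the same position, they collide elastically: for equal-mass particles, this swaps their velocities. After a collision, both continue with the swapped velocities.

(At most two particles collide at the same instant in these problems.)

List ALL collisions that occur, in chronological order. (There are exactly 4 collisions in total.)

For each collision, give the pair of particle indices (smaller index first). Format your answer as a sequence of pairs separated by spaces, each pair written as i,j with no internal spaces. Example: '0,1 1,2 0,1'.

Collision at t=7/8: particles 2 and 3 swap velocities; positions: p0=47/8 p1=25/4 p2=25/2 p3=25/2; velocities now: v0=1 v1=-2 v2=-4 v3=4
Collision at t=1: particles 0 and 1 swap velocities; positions: p0=6 p1=6 p2=12 p3=13; velocities now: v0=-2 v1=1 v2=-4 v3=4
Collision at t=11/5: particles 1 and 2 swap velocities; positions: p0=18/5 p1=36/5 p2=36/5 p3=89/5; velocities now: v0=-2 v1=-4 v2=1 v3=4
Collision at t=4: particles 0 and 1 swap velocities; positions: p0=0 p1=0 p2=9 p3=25; velocities now: v0=-4 v1=-2 v2=1 v3=4

Answer: 2,3 0,1 1,2 0,1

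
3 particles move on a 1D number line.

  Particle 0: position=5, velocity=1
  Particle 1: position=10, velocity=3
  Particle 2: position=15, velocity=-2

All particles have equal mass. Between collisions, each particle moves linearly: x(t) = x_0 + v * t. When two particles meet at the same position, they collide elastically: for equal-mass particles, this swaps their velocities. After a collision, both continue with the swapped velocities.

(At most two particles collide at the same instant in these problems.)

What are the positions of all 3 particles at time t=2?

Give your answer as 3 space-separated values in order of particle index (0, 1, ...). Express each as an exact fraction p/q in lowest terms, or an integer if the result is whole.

Answer: 7 11 16

Derivation:
Collision at t=1: particles 1 and 2 swap velocities; positions: p0=6 p1=13 p2=13; velocities now: v0=1 v1=-2 v2=3
Advance to t=2 (no further collisions before then); velocities: v0=1 v1=-2 v2=3; positions = 7 11 16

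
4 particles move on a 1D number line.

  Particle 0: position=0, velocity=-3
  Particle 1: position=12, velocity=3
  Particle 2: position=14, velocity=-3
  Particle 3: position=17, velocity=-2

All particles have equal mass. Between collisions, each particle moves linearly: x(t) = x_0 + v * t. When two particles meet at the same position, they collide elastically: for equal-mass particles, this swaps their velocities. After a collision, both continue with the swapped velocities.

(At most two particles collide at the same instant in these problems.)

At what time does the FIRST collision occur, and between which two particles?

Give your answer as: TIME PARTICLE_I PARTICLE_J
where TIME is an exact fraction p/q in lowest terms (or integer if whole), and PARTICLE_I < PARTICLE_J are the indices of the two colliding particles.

Pair (0,1): pos 0,12 vel -3,3 -> not approaching (rel speed -6 <= 0)
Pair (1,2): pos 12,14 vel 3,-3 -> gap=2, closing at 6/unit, collide at t=1/3
Pair (2,3): pos 14,17 vel -3,-2 -> not approaching (rel speed -1 <= 0)
Earliest collision: t=1/3 between 1 and 2

Answer: 1/3 1 2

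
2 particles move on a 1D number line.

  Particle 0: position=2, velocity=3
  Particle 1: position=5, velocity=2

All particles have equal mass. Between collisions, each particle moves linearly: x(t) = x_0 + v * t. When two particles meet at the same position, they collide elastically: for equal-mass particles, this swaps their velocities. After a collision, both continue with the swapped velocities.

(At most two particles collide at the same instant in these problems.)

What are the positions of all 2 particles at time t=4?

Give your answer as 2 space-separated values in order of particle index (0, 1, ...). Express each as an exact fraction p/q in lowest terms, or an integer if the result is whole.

Collision at t=3: particles 0 and 1 swap velocities; positions: p0=11 p1=11; velocities now: v0=2 v1=3
Advance to t=4 (no further collisions before then); velocities: v0=2 v1=3; positions = 13 14

Answer: 13 14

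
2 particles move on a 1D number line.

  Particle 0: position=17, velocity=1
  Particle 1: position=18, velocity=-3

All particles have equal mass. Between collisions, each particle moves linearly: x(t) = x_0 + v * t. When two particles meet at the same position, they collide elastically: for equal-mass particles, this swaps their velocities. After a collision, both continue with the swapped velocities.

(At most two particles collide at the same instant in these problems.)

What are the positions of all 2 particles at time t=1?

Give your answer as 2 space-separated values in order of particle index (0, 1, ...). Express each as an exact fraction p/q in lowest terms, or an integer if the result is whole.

Answer: 15 18

Derivation:
Collision at t=1/4: particles 0 and 1 swap velocities; positions: p0=69/4 p1=69/4; velocities now: v0=-3 v1=1
Advance to t=1 (no further collisions before then); velocities: v0=-3 v1=1; positions = 15 18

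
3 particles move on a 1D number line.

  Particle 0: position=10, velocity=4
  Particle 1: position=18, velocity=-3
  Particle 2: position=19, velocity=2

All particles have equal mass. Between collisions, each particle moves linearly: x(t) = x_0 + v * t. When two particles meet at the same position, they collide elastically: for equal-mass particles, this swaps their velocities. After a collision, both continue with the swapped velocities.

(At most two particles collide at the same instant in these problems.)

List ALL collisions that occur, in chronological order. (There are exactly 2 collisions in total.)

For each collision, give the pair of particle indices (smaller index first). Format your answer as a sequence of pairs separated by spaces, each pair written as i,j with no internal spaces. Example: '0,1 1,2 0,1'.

Collision at t=8/7: particles 0 and 1 swap velocities; positions: p0=102/7 p1=102/7 p2=149/7; velocities now: v0=-3 v1=4 v2=2
Collision at t=9/2: particles 1 and 2 swap velocities; positions: p0=9/2 p1=28 p2=28; velocities now: v0=-3 v1=2 v2=4

Answer: 0,1 1,2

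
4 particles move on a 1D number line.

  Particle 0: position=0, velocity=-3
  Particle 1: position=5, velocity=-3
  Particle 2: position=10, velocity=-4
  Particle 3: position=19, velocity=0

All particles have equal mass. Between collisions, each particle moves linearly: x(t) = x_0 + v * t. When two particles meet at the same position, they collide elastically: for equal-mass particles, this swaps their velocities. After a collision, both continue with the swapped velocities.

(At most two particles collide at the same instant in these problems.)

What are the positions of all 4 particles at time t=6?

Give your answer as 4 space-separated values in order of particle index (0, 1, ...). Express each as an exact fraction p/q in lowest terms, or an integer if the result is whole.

Collision at t=5: particles 1 and 2 swap velocities; positions: p0=-15 p1=-10 p2=-10 p3=19; velocities now: v0=-3 v1=-4 v2=-3 v3=0
Advance to t=6 (no further collisions before then); velocities: v0=-3 v1=-4 v2=-3 v3=0; positions = -18 -14 -13 19

Answer: -18 -14 -13 19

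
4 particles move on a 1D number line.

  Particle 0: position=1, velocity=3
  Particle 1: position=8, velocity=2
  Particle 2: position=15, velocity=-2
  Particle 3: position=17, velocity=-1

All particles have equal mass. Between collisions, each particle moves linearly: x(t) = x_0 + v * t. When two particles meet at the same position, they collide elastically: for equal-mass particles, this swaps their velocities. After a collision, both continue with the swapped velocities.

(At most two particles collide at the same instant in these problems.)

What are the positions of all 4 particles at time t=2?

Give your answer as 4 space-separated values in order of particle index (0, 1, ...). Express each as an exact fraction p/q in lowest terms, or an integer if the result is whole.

Collision at t=7/4: particles 1 and 2 swap velocities; positions: p0=25/4 p1=23/2 p2=23/2 p3=61/4; velocities now: v0=3 v1=-2 v2=2 v3=-1
Advance to t=2 (no further collisions before then); velocities: v0=3 v1=-2 v2=2 v3=-1; positions = 7 11 12 15

Answer: 7 11 12 15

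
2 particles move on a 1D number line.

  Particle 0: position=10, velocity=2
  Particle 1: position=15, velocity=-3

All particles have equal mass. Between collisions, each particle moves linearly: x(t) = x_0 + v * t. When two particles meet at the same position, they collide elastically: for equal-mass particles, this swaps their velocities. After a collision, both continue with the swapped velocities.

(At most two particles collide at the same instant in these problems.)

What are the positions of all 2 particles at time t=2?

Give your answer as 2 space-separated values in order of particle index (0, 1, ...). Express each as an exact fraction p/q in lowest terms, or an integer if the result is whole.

Collision at t=1: particles 0 and 1 swap velocities; positions: p0=12 p1=12; velocities now: v0=-3 v1=2
Advance to t=2 (no further collisions before then); velocities: v0=-3 v1=2; positions = 9 14

Answer: 9 14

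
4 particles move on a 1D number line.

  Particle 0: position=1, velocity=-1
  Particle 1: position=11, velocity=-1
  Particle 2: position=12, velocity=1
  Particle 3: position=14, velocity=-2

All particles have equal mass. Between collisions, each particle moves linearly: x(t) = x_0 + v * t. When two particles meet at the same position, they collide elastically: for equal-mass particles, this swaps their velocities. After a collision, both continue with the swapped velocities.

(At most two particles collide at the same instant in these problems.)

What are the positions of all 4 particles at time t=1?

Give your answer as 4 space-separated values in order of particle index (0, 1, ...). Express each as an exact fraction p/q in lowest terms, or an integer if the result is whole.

Collision at t=2/3: particles 2 and 3 swap velocities; positions: p0=1/3 p1=31/3 p2=38/3 p3=38/3; velocities now: v0=-1 v1=-1 v2=-2 v3=1
Advance to t=1 (no further collisions before then); velocities: v0=-1 v1=-1 v2=-2 v3=1; positions = 0 10 12 13

Answer: 0 10 12 13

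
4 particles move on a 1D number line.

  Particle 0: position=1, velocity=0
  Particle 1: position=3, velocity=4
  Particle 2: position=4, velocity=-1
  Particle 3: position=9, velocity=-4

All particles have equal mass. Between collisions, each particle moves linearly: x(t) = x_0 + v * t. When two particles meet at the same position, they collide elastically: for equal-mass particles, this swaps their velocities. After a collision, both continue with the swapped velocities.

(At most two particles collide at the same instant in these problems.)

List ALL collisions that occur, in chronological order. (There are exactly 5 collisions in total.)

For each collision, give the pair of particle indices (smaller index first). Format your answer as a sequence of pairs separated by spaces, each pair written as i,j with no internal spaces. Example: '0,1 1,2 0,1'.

Collision at t=1/5: particles 1 and 2 swap velocities; positions: p0=1 p1=19/5 p2=19/5 p3=41/5; velocities now: v0=0 v1=-1 v2=4 v3=-4
Collision at t=3/4: particles 2 and 3 swap velocities; positions: p0=1 p1=13/4 p2=6 p3=6; velocities now: v0=0 v1=-1 v2=-4 v3=4
Collision at t=5/3: particles 1 and 2 swap velocities; positions: p0=1 p1=7/3 p2=7/3 p3=29/3; velocities now: v0=0 v1=-4 v2=-1 v3=4
Collision at t=2: particles 0 and 1 swap velocities; positions: p0=1 p1=1 p2=2 p3=11; velocities now: v0=-4 v1=0 v2=-1 v3=4
Collision at t=3: particles 1 and 2 swap velocities; positions: p0=-3 p1=1 p2=1 p3=15; velocities now: v0=-4 v1=-1 v2=0 v3=4

Answer: 1,2 2,3 1,2 0,1 1,2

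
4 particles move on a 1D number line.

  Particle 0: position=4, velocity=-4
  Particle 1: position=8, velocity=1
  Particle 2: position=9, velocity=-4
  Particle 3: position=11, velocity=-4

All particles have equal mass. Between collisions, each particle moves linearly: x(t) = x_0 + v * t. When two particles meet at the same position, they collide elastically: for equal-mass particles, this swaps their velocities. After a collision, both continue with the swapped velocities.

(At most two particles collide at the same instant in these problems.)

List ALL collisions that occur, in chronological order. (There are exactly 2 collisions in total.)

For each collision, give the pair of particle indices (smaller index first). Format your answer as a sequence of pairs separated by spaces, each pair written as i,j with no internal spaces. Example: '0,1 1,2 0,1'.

Answer: 1,2 2,3

Derivation:
Collision at t=1/5: particles 1 and 2 swap velocities; positions: p0=16/5 p1=41/5 p2=41/5 p3=51/5; velocities now: v0=-4 v1=-4 v2=1 v3=-4
Collision at t=3/5: particles 2 and 3 swap velocities; positions: p0=8/5 p1=33/5 p2=43/5 p3=43/5; velocities now: v0=-4 v1=-4 v2=-4 v3=1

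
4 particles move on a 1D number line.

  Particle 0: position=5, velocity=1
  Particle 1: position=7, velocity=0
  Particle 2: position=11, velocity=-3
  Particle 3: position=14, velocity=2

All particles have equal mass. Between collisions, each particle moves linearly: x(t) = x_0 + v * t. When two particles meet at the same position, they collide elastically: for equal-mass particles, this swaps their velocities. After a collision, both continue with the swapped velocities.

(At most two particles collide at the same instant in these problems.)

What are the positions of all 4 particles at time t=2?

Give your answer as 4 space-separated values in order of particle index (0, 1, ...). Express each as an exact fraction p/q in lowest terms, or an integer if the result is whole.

Collision at t=4/3: particles 1 and 2 swap velocities; positions: p0=19/3 p1=7 p2=7 p3=50/3; velocities now: v0=1 v1=-3 v2=0 v3=2
Collision at t=3/2: particles 0 and 1 swap velocities; positions: p0=13/2 p1=13/2 p2=7 p3=17; velocities now: v0=-3 v1=1 v2=0 v3=2
Collision at t=2: particles 1 and 2 swap velocities; positions: p0=5 p1=7 p2=7 p3=18; velocities now: v0=-3 v1=0 v2=1 v3=2
Advance to t=2 (no further collisions before then); velocities: v0=-3 v1=0 v2=1 v3=2; positions = 5 7 7 18

Answer: 5 7 7 18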